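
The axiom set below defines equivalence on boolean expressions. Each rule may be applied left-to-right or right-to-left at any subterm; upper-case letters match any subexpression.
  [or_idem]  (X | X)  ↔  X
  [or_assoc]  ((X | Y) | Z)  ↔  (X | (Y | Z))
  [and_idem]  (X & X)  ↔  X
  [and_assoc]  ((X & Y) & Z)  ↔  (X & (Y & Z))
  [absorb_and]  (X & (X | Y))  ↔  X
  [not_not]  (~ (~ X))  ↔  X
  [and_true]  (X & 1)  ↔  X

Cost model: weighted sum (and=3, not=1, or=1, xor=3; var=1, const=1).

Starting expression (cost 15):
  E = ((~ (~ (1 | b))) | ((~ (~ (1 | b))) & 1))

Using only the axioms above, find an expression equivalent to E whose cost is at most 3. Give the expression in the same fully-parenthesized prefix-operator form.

(1 | b)   [cost 3]

(1) ((~ (~ (1 | b))) & 1)  =[and_true →]=  (~ (~ (1 | b)))    ⊢ ((~ (~ (1 | b))) | (~ (~ (1 | b))))
(2) ((~ (~ (1 | b))) | (~ (~ (1 | b))))  =[or_idem →]=  (~ (~ (1 | b)))
(3) (~ (~ (1 | b)))  =[not_not →]=  (1 | b)    ⊢ cost 3, within 3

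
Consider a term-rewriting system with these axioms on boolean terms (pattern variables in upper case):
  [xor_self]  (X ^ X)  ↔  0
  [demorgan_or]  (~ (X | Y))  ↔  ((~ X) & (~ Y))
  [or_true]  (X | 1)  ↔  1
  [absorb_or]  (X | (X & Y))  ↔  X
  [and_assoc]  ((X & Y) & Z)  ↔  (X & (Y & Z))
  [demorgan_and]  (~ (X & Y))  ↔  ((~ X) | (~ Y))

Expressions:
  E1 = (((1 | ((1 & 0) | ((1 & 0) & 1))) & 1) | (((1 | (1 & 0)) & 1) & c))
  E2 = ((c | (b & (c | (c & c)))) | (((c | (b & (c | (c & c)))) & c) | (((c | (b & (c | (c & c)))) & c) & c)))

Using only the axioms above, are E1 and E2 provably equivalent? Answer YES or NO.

Every axiom is a valid identity, so a rewrite proof would force E1 and E2 to agree under every assignment.
At b=0, c=0: E1 = 1 but E2 = 0; they differ, so no derivation exists.

NO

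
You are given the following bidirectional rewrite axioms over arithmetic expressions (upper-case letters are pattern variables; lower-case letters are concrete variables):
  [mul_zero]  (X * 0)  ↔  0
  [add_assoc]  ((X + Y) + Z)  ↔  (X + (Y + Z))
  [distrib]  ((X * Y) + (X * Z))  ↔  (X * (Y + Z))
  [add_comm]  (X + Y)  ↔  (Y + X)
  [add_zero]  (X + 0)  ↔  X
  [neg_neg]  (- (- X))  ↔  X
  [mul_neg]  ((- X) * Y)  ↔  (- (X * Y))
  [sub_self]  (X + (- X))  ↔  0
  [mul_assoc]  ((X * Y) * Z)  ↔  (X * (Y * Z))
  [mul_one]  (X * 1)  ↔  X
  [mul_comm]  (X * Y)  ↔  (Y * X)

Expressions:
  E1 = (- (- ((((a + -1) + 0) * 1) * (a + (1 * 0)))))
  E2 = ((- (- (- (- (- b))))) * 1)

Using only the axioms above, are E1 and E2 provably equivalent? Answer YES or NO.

NO

All listed rules preserve value, hence provable equivalence implies equal values everywhere; look for a separating assignment.
a=0, b=1 gives E1 ↦ 0, E2 ↦ -1; values differ ⇒ not provably equivalent.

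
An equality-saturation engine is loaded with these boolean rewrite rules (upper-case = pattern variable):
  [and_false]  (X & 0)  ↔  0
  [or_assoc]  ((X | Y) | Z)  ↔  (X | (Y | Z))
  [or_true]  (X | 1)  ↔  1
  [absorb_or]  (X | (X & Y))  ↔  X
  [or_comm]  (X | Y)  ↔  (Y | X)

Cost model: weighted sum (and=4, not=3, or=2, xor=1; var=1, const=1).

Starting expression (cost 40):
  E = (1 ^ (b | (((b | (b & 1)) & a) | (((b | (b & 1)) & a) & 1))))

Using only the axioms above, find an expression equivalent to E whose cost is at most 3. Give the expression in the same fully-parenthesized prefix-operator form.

step 1: absorb_or (→) rewrites (((b | (b & 1)) & a) | (((b | (b & 1)) & a) & 1)) into ((b | (b & 1)) & a), now (1 ^ (b | ((b | (b & 1)) & a)))
step 2: absorb_or (→) rewrites (b | (b & 1)) into b, now (1 ^ (b | (b & a)))
step 3: absorb_or (→) rewrites (b | (b & a)) into b, reaching cost 3 (bound 3)

(1 ^ b)   [cost 3]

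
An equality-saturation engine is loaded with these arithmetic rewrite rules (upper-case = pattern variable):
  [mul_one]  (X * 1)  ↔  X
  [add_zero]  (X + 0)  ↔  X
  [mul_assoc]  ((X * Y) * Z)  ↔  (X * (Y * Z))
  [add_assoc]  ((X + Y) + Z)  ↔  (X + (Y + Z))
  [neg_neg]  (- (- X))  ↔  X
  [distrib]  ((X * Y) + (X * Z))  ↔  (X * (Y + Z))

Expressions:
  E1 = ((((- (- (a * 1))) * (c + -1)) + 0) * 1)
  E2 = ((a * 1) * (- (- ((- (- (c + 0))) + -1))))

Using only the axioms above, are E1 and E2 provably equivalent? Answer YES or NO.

step 1: mul_one (→) rewrites ((((- (- (a * 1))) * (c + -1)) + 0) * 1) into (((- (- (a * 1))) * (c + -1)) + 0)
step 2: neg_neg (→) rewrites (- (- (a * 1))) into (a * 1), now (((a * 1) * (c + -1)) + 0)
step 3: add_zero (→) rewrites (((a * 1) * (c + -1)) + 0) into ((a * 1) * (c + -1))
step 4: neg_neg (←) rewrites c into (- (- c)), now ((a * 1) * ((- (- c)) + -1))
step 5: neg_neg (←) rewrites ((- (- c)) + -1) into (- (- ((- (- c)) + -1))), now ((a * 1) * (- (- ((- (- c)) + -1))))
step 6: add_zero (←) rewrites c into (c + 0), which is E2

YES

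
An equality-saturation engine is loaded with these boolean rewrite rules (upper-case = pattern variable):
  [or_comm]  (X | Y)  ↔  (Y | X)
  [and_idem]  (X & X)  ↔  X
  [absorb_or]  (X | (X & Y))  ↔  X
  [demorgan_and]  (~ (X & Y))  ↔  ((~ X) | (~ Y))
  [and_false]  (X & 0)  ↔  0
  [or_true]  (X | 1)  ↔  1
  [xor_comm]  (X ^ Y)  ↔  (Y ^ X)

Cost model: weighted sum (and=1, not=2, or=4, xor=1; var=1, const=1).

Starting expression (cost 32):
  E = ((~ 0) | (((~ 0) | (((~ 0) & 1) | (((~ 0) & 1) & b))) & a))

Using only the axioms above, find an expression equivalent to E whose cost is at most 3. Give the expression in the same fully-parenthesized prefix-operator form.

(~ 0)   [cost 3]

(1) (((~ 0) & 1) | (((~ 0) & 1) & b))  =[absorb_or →]=  ((~ 0) & 1)    ⊢ ((~ 0) | (((~ 0) | ((~ 0) & 1)) & a))
(2) ((~ 0) | ((~ 0) & 1))  =[absorb_or →]=  (~ 0)    ⊢ ((~ 0) | ((~ 0) & a))
(3) ((~ 0) | ((~ 0) & a))  =[absorb_or →]=  (~ 0)    ⊢ cost 3, within 3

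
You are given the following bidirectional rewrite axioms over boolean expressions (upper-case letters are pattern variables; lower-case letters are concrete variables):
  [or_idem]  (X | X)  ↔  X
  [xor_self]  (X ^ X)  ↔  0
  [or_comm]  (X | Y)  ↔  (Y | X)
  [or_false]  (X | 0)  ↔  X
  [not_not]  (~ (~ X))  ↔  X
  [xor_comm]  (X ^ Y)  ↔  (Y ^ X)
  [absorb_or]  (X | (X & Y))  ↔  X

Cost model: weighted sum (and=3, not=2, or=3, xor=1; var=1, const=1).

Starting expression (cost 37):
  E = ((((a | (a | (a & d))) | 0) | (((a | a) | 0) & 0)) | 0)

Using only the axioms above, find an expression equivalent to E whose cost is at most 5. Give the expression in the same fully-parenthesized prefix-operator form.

(a | 0)   [cost 5]

1. [absorb_or →] (a | (a & d))  →  a;  E = ((((a | a) | 0) | (((a | a) | 0) & 0)) | 0)
2. [absorb_or →] (((a | a) | 0) | (((a | a) | 0) & 0))  →  ((a | a) | 0);  E = (((a | a) | 0) | 0)
3. [or_idem →] (a | a)  →  a;  E = ((a | 0) | 0)
4. [or_false →] (a | 0)  →  a;  cost 5 ≤ 5, done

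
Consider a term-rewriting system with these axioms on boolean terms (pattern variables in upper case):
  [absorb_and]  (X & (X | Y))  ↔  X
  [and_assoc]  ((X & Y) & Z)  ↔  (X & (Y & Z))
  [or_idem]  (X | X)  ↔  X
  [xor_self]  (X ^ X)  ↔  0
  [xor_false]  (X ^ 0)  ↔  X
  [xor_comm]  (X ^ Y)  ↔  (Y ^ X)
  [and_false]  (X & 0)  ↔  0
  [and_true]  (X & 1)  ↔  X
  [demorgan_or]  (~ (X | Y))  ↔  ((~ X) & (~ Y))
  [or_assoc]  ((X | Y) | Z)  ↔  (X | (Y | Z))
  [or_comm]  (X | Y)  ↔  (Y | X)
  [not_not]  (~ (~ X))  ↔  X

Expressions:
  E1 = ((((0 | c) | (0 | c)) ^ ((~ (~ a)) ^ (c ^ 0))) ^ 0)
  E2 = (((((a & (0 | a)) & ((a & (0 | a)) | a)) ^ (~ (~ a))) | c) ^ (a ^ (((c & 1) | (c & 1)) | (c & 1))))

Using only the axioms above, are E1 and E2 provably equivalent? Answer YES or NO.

step 1: xor_false (→) rewrites ((((0 | c) | (0 | c)) ^ ((~ (~ a)) ^ (c ^ 0))) ^ 0) into (((0 | c) | (0 | c)) ^ ((~ (~ a)) ^ (c ^ 0)))
step 2: not_not (→) rewrites (~ (~ a)) into a, now (((0 | c) | (0 | c)) ^ (a ^ (c ^ 0)))
step 3: xor_false (→) rewrites (c ^ 0) into c, now (((0 | c) | (0 | c)) ^ (a ^ c))
step 4: or_idem (→) rewrites ((0 | c) | (0 | c)) into (0 | c), now ((0 | c) ^ (a ^ c))
step 5: and_true (←) rewrites c into (c & 1), now ((0 | c) ^ (a ^ (c & 1)))
step 6: xor_self (←) rewrites 0 into (a ^ a), now (((a ^ a) | c) ^ (a ^ (c & 1)))
step 7: not_not (←) rewrites a into (~ (~ a)), now (((a ^ (~ (~ a))) | c) ^ (a ^ (c & 1)))
step 8: absorb_and (←) rewrites a into (a & (a | 0)), now ((((a & (a | 0)) ^ (~ (~ a))) | c) ^ (a ^ (c & 1)))
step 9: or_idem (←) rewrites (c & 1) into ((c & 1) | (c & 1)), now ((((a & (a | 0)) ^ (~ (~ a))) | c) ^ (a ^ ((c & 1) | (c & 1))))
step 10: or_idem (←) rewrites (c & 1) into ((c & 1) | (c & 1)), now ((((a & (a | 0)) ^ (~ (~ a))) | c) ^ (a ^ (((c & 1) | (c & 1)) | (c & 1))))
step 11: or_comm (→) rewrites (a | 0) into (0 | a), now ((((a & (0 | a)) ^ (~ (~ a))) | c) ^ (a ^ (((c & 1) | (c & 1)) | (c & 1))))
step 12: absorb_and (←) rewrites (a & (0 | a)) into ((a & (0 | a)) & ((a & (0 | a)) | a)), which is E2

YES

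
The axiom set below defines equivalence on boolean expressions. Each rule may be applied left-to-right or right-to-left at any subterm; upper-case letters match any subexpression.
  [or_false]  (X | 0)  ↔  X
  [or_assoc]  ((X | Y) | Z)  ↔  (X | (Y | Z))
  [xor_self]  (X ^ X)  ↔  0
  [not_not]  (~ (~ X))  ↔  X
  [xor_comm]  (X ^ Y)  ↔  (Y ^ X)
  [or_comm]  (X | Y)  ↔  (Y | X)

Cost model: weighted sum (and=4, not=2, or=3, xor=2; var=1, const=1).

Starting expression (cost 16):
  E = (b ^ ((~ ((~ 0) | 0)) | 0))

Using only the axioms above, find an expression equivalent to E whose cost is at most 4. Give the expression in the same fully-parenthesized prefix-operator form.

step 1: or_false (→) rewrites ((~ ((~ 0) | 0)) | 0) into (~ ((~ 0) | 0)), now (b ^ (~ ((~ 0) | 0)))
step 2: or_false (→) rewrites ((~ 0) | 0) into (~ 0), now (b ^ (~ (~ 0)))
step 3: not_not (→) rewrites (~ (~ 0)) into 0, reaching cost 4 (bound 4)

(b ^ 0)   [cost 4]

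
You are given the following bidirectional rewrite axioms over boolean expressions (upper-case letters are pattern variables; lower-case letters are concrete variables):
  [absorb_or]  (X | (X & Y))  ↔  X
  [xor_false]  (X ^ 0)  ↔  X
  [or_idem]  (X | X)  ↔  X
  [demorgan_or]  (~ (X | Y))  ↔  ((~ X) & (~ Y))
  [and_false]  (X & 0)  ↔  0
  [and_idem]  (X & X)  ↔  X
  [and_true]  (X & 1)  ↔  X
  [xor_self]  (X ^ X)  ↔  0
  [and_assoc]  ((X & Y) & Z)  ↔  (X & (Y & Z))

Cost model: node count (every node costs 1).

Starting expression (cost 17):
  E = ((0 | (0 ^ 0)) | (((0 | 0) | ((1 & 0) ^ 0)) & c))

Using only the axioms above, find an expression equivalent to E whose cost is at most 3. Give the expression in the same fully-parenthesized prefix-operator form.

(0 | 0)   [cost 3]

step 1: and_false (→) rewrites (1 & 0) into 0, now ((0 | (0 ^ 0)) | (((0 | 0) | (0 ^ 0)) & c))
step 2: or_idem (→) rewrites (0 | 0) into 0, now ((0 | (0 ^ 0)) | ((0 | (0 ^ 0)) & c))
step 3: absorb_or (→) rewrites ((0 | (0 ^ 0)) | ((0 | (0 ^ 0)) & c)) into (0 | (0 ^ 0))
step 4: xor_false (→) rewrites (0 ^ 0) into 0, reaching cost 3 (bound 3)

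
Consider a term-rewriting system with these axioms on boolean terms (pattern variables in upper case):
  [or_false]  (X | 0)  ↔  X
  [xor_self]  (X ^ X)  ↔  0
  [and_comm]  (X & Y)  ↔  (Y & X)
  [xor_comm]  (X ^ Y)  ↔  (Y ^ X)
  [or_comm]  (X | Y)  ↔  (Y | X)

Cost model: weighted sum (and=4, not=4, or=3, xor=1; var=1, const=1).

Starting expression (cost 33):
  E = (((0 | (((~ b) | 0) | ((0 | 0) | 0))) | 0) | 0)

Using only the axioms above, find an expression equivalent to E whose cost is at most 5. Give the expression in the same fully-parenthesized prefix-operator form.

(~ b)   [cost 5]

step 1: or_false (→) rewrites ((0 | (((~ b) | 0) | ((0 | 0) | 0))) | 0) into (0 | (((~ b) | 0) | ((0 | 0) | 0))), now ((0 | (((~ b) | 0) | ((0 | 0) | 0))) | 0)
step 2: or_comm (→) rewrites ((0 | 0) | 0) into (0 | (0 | 0)), now ((0 | (((~ b) | 0) | (0 | (0 | 0)))) | 0)
step 3: or_false (→) rewrites ((~ b) | 0) into (~ b), now ((0 | ((~ b) | (0 | (0 | 0)))) | 0)
step 4: or_false (→) rewrites (0 | 0) into 0, now ((0 | ((~ b) | (0 | 0))) | 0)
step 5: or_comm (→) rewrites (0 | ((~ b) | (0 | 0))) into (((~ b) | (0 | 0)) | 0), now ((((~ b) | (0 | 0)) | 0) | 0)
step 6: or_false (→) rewrites ((((~ b) | (0 | 0)) | 0) | 0) into (((~ b) | (0 | 0)) | 0)
step 7: or_false (→) rewrites (0 | 0) into 0, now (((~ b) | 0) | 0)
step 8: or_false (→) rewrites ((~ b) | 0) into (~ b), now ((~ b) | 0)
step 9: or_false (→) rewrites ((~ b) | 0) into (~ b), reaching cost 5 (bound 5)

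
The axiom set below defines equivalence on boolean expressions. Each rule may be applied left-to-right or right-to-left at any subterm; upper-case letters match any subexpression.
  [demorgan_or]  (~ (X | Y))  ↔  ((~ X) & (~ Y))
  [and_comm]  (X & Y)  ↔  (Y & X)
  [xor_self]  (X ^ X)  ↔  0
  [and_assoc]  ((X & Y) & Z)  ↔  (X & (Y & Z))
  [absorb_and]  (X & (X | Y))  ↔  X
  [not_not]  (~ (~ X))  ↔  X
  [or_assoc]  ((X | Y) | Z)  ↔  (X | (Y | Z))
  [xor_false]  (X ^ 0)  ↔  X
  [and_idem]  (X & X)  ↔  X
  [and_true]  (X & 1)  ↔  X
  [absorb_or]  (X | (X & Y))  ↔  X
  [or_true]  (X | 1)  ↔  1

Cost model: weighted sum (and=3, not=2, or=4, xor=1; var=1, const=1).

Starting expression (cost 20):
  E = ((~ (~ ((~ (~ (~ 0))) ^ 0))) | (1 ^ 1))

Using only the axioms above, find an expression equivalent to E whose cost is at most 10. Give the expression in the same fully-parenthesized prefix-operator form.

step 1: xor_false (→) rewrites ((~ (~ (~ 0))) ^ 0) into (~ (~ (~ 0))), now ((~ (~ (~ (~ (~ 0))))) | (1 ^ 1))
step 2: not_not (→) rewrites (~ (~ (~ (~ (~ 0))))) into (~ (~ (~ 0))), now ((~ (~ (~ 0))) | (1 ^ 1))
step 3: not_not (→) rewrites (~ (~ (~ 0))) into (~ 0), reaching cost 10 (bound 10)

((~ 0) | (1 ^ 1))   [cost 10]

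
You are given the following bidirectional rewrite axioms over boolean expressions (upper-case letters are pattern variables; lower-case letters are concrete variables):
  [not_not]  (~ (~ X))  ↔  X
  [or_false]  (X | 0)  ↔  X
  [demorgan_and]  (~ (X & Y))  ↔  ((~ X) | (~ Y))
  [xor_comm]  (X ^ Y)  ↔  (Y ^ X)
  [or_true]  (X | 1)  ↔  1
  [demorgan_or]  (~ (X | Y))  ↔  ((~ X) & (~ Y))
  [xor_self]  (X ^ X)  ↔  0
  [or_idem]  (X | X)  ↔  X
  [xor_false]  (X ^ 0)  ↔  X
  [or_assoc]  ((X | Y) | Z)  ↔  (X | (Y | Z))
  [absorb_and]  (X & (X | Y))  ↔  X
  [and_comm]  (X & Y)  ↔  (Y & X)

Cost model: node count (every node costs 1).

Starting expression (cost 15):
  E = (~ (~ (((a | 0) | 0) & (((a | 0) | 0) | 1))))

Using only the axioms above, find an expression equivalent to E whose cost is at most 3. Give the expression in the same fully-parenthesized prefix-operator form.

(a | 0)   [cost 3]

(1) (((a | 0) | 0) & (((a | 0) | 0) | 1))  =[absorb_and →]=  ((a | 0) | 0)    ⊢ (~ (~ ((a | 0) | 0)))
(2) (a | 0)  =[or_false →]=  a    ⊢ (~ (~ (a | 0)))
(3) (~ (~ (a | 0)))  =[not_not →]=  (a | 0)    ⊢ cost 3, within 3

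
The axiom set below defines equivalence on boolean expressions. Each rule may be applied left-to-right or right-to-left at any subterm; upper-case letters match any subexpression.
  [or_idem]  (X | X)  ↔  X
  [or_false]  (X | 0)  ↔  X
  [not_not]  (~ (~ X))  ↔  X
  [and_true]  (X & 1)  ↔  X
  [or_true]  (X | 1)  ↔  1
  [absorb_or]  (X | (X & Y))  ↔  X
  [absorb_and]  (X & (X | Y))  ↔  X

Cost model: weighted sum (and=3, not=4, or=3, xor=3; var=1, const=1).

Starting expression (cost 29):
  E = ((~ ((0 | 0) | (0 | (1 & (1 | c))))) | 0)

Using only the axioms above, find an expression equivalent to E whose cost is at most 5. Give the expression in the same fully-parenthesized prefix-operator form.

1. [absorb_and →] (1 & (1 | c))  →  1;  E = ((~ ((0 | 0) | (0 | 1))) | 0)
2. [or_true →] (0 | 1)  →  1;  E = ((~ ((0 | 0) | 1)) | 0)
3. [or_idem →] (0 | 0)  →  0;  E = ((~ (0 | 1)) | 0)
4. [or_true →] (0 | 1)  →  1;  E = ((~ 1) | 0)
5. [or_false →] ((~ 1) | 0)  →  (~ 1);  cost 5 ≤ 5, done

(~ 1)   [cost 5]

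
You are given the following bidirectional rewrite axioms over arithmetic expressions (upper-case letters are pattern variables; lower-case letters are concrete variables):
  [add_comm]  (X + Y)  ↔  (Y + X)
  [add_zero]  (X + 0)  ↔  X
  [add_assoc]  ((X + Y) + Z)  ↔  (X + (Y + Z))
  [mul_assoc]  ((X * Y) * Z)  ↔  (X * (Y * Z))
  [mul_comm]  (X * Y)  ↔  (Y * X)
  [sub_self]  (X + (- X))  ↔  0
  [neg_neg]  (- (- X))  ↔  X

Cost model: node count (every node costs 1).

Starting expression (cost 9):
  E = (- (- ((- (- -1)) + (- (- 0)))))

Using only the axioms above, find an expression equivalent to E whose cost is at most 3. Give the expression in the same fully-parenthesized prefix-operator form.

(- (- -1))   [cost 3]

step 1: neg_neg (→) rewrites (- (- 0)) into 0, now (- (- ((- (- -1)) + 0)))
step 2: neg_neg (→) rewrites (- (- -1)) into -1, now (- (- (-1 + 0)))
step 3: add_zero (→) rewrites (-1 + 0) into -1, reaching cost 3 (bound 3)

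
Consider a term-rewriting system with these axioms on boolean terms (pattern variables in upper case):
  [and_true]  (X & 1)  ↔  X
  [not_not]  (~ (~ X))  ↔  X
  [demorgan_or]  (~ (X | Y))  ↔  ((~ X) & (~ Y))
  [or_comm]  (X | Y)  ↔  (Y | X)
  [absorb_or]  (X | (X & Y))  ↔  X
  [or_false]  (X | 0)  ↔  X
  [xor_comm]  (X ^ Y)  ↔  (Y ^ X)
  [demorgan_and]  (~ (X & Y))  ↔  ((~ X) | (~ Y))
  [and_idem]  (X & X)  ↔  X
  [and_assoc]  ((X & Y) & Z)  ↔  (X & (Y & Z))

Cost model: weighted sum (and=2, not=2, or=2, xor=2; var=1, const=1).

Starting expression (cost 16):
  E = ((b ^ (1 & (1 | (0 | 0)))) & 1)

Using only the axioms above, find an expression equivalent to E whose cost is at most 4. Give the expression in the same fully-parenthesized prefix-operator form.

step 1: and_true (→) rewrites ((b ^ (1 & (1 | (0 | 0)))) & 1) into (b ^ (1 & (1 | (0 | 0))))
step 2: or_false (→) rewrites (0 | 0) into 0, now (b ^ (1 & (1 | 0)))
step 3: or_false (→) rewrites (1 | 0) into 1, now (b ^ (1 & 1))
step 4: and_true (→) rewrites (1 & 1) into 1, reaching cost 4 (bound 4)

(b ^ 1)   [cost 4]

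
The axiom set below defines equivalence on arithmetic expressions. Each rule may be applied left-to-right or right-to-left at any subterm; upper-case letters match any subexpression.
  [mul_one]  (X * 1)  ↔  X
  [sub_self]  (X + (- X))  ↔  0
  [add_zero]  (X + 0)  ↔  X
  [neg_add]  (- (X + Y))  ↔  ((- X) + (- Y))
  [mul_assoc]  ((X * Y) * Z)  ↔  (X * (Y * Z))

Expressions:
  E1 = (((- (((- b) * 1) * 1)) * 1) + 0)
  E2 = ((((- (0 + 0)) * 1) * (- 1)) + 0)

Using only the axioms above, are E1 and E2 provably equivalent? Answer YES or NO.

The axioms are sound identities: if E1 ↔* E2 then E1 and E2 evaluate identically under any assignment.
Under b=1: E1 evaluates to 1, E2 to 0. Distinct ⇒ no rewrite sequence connects them.

NO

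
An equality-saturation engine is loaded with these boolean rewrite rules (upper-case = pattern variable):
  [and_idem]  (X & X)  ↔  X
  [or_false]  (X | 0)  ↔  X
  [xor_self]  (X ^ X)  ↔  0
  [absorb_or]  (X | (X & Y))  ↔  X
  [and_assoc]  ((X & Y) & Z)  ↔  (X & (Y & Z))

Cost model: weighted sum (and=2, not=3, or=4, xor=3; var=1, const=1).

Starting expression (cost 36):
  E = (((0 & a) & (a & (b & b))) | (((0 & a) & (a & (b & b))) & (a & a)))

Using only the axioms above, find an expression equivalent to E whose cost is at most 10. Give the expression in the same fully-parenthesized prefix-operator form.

((0 & a) & (a & b))   [cost 10]

1. [and_idem →] (a & a)  →  a;  E = (((0 & a) & (a & (b & b))) | (((0 & a) & (a & (b & b))) & a))
2. [absorb_or →] (((0 & a) & (a & (b & b))) | (((0 & a) & (a & (b & b))) & a))  →  ((0 & a) & (a & (b & b)))
3. [and_idem →] (b & b)  →  b;  cost 10 ≤ 10, done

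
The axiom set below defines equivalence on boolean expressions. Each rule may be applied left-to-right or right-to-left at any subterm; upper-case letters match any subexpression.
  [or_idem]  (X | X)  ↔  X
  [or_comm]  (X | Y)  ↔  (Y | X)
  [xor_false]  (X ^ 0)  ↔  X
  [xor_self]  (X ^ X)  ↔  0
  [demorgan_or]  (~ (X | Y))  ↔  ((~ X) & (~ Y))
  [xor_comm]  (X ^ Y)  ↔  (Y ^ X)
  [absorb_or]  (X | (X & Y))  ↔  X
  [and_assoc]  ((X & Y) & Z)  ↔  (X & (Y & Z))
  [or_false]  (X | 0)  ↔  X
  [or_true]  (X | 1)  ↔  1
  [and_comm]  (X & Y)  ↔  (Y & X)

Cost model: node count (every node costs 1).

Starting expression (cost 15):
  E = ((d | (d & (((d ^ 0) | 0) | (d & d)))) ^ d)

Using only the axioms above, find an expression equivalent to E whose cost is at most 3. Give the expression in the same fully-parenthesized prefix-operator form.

1. [or_false →] ((d ^ 0) | 0)  →  (d ^ 0);  E = ((d | (d & ((d ^ 0) | (d & d)))) ^ d)
2. [xor_false →] (d ^ 0)  →  d;  E = ((d | (d & (d | (d & d)))) ^ d)
3. [absorb_or →] (d | (d & d))  →  d;  E = ((d | (d & d)) ^ d)
4. [absorb_or →] (d | (d & d))  →  d;  cost 3 ≤ 3, done

(d ^ d)   [cost 3]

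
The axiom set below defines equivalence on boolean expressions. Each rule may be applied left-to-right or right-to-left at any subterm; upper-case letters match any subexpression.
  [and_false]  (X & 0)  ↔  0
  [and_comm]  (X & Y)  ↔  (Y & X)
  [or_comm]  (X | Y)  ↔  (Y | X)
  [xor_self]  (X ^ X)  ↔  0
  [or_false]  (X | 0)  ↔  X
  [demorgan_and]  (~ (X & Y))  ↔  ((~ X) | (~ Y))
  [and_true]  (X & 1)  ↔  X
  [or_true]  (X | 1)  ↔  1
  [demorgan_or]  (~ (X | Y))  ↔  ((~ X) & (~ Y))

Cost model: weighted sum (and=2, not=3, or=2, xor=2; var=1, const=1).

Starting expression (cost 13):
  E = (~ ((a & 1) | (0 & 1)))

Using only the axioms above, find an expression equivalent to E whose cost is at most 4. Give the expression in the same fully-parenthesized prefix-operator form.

(~ a)   [cost 4]

(1) (0 & 1)  =[and_true →]=  0    ⊢ (~ ((a & 1) | 0))
(2) ((a & 1) | 0)  =[or_false →]=  (a & 1)    ⊢ (~ (a & 1))
(3) (a & 1)  =[and_true →]=  a    ⊢ cost 4, within 4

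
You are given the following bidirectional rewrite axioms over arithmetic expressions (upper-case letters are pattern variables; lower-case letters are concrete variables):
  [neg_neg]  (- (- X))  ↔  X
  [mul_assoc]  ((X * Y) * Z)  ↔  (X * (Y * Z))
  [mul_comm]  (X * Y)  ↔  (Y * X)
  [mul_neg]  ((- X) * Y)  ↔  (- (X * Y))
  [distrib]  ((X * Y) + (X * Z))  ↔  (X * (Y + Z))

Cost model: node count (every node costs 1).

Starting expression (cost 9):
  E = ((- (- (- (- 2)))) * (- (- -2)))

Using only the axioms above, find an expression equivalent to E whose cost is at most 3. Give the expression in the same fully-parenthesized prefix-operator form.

step 1: neg_neg (→) rewrites (- (- (- (- 2)))) into (- (- 2)), now ((- (- 2)) * (- (- -2)))
step 2: neg_neg (→) rewrites (- (- 2)) into 2, now (2 * (- (- -2)))
step 3: neg_neg (→) rewrites (- (- -2)) into -2, reaching cost 3 (bound 3)

(2 * -2)   [cost 3]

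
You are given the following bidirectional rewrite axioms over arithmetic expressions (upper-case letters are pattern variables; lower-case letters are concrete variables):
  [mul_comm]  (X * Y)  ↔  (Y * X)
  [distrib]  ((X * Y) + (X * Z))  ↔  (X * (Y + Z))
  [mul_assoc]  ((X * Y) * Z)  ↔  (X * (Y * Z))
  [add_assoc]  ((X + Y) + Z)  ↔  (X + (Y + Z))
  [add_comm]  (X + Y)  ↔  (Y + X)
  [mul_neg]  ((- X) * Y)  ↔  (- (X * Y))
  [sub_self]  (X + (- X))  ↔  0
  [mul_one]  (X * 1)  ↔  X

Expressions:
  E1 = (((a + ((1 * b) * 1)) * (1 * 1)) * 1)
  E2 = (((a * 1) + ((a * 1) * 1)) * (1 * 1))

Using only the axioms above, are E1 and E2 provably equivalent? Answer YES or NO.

The axioms are sound identities: if E1 ↔* E2 then E1 and E2 evaluate identically under any assignment.
Under a=0, b=1: E1 evaluates to 1, E2 to 0. Distinct ⇒ no rewrite sequence connects them.

NO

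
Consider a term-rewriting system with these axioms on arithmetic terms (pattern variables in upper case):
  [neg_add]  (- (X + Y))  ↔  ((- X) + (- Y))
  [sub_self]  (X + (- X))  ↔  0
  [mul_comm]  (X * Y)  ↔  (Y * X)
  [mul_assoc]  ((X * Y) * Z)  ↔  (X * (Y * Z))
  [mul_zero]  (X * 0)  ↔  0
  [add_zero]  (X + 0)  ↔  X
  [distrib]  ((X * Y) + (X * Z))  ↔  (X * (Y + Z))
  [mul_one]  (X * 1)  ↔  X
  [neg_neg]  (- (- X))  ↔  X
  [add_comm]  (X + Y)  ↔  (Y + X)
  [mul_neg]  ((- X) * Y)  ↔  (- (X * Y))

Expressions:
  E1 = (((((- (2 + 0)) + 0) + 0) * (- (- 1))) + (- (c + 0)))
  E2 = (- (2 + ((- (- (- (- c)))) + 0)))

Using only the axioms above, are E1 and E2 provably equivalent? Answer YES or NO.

1. [add_zero →] (2 + 0)  →  2;  E1 = (((((- 2) + 0) + 0) * (- (- 1))) + (- (c + 0)))
2. [add_zero →] ((- 2) + 0)  →  (- 2);  E1 = ((((- 2) + 0) * (- (- 1))) + (- (c + 0)))
3. [neg_neg →] (- (- 1))  →  1;  E1 = ((((- 2) + 0) * 1) + (- (c + 0)))
4. [add_zero →] ((- 2) + 0)  →  (- 2);  E1 = (((- 2) * 1) + (- (c + 0)))
5. [add_zero →] (c + 0)  →  c;  E1 = (((- 2) * 1) + (- c))
6. [mul_one →] ((- 2) * 1)  →  (- 2);  E1 = ((- 2) + (- c))
7. [neg_add ←] ((- 2) + (- c))  →  (- (2 + c))
8. [add_zero ←] c  →  (c + 0);  E1 = (- (2 + (c + 0)))
9. [neg_neg ←] c  →  (- (- c));  E1 = (- (2 + ((- (- c)) + 0)))
10. [neg_neg ←] (- (- c))  →  (- (- (- (- c))));  this is E2

YES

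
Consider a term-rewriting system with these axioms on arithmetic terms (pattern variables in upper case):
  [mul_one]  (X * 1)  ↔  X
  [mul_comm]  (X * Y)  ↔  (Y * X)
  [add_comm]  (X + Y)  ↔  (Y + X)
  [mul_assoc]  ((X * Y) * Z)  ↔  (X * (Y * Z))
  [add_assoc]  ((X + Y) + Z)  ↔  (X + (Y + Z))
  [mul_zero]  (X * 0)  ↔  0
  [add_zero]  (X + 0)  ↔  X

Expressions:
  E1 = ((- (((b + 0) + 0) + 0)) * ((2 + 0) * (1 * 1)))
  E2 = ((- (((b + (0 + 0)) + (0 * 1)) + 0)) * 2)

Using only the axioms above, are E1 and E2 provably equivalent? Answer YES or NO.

YES

step 1: add_zero (→) rewrites (b + 0) into b, now ((- ((b + 0) + 0)) * ((2 + 0) * (1 * 1)))
step 2: mul_one (→) rewrites (1 * 1) into 1, now ((- ((b + 0) + 0)) * ((2 + 0) * 1))
step 3: add_zero (→) rewrites (b + 0) into b, now ((- (b + 0)) * ((2 + 0) * 1))
step 4: mul_one (→) rewrites ((2 + 0) * 1) into (2 + 0), now ((- (b + 0)) * (2 + 0))
step 5: add_zero (→) rewrites (2 + 0) into 2, now ((- (b + 0)) * 2)
step 6: mul_one (←) rewrites 0 into (0 * 1), now ((- (b + (0 * 1))) * 2)
step 7: add_zero (←) rewrites b into (b + 0), now ((- ((b + 0) + (0 * 1))) * 2)
step 8: add_zero (←) rewrites 0 into (0 + 0), now ((- ((b + (0 + 0)) + (0 * 1))) * 2)
step 9: add_zero (←) rewrites ((b + (0 + 0)) + (0 * 1)) into (((b + (0 + 0)) + (0 * 1)) + 0), which is E2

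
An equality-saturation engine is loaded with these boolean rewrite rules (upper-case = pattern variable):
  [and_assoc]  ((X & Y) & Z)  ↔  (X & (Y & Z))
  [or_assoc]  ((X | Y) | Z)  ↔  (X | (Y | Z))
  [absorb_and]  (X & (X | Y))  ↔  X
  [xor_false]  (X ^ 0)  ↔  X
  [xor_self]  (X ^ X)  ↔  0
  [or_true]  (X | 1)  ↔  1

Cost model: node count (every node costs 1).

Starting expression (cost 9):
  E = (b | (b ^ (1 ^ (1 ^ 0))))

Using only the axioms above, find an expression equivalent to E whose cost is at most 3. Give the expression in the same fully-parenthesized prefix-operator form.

step 1: xor_false (→) rewrites (1 ^ 0) into 1, now (b | (b ^ (1 ^ 1)))
step 2: xor_self (→) rewrites (1 ^ 1) into 0, now (b | (b ^ 0))
step 3: xor_false (→) rewrites (b ^ 0) into b, reaching cost 3 (bound 3)

(b | b)   [cost 3]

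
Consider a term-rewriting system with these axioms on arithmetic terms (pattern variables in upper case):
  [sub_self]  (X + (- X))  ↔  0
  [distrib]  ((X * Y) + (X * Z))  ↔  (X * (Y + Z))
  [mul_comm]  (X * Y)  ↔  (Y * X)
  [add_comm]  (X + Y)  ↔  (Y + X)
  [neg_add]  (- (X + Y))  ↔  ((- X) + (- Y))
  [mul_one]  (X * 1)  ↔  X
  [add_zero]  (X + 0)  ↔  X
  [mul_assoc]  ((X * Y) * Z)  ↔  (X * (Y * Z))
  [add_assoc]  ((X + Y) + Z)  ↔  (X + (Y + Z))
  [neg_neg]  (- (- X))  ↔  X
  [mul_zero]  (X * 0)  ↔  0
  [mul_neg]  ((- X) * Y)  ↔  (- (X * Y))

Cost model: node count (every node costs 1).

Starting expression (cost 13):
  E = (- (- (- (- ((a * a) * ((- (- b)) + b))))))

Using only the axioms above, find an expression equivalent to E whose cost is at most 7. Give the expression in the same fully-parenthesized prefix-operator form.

step 1: neg_neg (→) rewrites (- (- (- ((a * a) * ((- (- b)) + b))))) into (- ((a * a) * ((- (- b)) + b))), now (- (- ((a * a) * ((- (- b)) + b))))
step 2: neg_neg (→) rewrites (- (- b)) into b, now (- (- ((a * a) * (b + b))))
step 3: neg_neg (→) rewrites (- (- ((a * a) * (b + b)))) into ((a * a) * (b + b)), reaching cost 7 (bound 7)

((a * a) * (b + b))   [cost 7]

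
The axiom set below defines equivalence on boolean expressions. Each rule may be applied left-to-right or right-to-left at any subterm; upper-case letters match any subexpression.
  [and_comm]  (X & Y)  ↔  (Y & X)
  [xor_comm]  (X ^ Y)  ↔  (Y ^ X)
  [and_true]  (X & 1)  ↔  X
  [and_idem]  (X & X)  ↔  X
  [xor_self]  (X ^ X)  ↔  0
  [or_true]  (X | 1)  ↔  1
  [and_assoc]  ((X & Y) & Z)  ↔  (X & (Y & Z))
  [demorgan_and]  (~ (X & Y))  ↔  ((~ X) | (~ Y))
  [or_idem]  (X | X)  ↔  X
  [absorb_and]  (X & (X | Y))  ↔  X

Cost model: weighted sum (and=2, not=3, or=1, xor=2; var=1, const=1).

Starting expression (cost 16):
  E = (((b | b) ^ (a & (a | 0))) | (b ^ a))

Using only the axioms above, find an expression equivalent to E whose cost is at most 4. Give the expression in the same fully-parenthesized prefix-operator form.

(1) (b | b)  =[or_idem →]=  b    ⊢ ((b ^ (a & (a | 0))) | (b ^ a))
(2) (a & (a | 0))  =[absorb_and →]=  a    ⊢ ((b ^ a) | (b ^ a))
(3) ((b ^ a) | (b ^ a))  =[or_idem →]=  (b ^ a)    ⊢ cost 4, within 4

(b ^ a)   [cost 4]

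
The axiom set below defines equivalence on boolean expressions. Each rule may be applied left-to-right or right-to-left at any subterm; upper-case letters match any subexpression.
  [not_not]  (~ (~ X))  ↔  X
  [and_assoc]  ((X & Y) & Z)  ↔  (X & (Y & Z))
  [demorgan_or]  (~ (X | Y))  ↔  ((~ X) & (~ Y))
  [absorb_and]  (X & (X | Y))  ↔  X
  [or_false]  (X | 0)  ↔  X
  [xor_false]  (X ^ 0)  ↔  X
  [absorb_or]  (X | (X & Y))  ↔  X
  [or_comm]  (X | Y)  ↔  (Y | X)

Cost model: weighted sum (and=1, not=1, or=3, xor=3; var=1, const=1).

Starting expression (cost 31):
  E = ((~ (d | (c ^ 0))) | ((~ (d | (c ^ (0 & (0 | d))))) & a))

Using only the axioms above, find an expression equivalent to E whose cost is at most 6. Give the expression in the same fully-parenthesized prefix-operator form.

(~ (d | c))   [cost 6]

(1) (0 & (0 | d))  =[absorb_and →]=  0    ⊢ ((~ (d | (c ^ 0))) | ((~ (d | (c ^ 0))) & a))
(2) ((~ (d | (c ^ 0))) | ((~ (d | (c ^ 0))) & a))  =[absorb_or →]=  (~ (d | (c ^ 0)))
(3) (c ^ 0)  =[xor_false →]=  c    ⊢ cost 6, within 6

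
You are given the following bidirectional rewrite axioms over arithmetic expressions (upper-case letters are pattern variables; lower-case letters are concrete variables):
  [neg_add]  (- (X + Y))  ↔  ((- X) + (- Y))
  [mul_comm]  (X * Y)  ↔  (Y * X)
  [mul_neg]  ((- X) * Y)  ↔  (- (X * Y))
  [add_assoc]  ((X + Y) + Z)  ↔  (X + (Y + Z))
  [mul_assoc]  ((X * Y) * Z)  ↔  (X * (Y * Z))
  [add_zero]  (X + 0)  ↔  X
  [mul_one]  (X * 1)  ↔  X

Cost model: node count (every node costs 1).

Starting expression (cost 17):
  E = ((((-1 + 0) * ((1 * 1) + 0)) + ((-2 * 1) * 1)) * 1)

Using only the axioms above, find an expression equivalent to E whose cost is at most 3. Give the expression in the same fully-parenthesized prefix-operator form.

1. [mul_one →] (1 * 1)  →  1;  E = ((((-1 + 0) * (1 + 0)) + ((-2 * 1) * 1)) * 1)
2. [add_zero →] (1 + 0)  →  1;  E = ((((-1 + 0) * 1) + ((-2 * 1) * 1)) * 1)
3. [mul_one →] ((((-1 + 0) * 1) + ((-2 * 1) * 1)) * 1)  →  (((-1 + 0) * 1) + ((-2 * 1) * 1))
4. [mul_one →] ((-1 + 0) * 1)  →  (-1 + 0);  E = ((-1 + 0) + ((-2 * 1) * 1))
5. [mul_one →] (-2 * 1)  →  -2;  E = ((-1 + 0) + (-2 * 1))
6. [mul_one →] (-2 * 1)  →  -2;  E = ((-1 + 0) + -2)
7. [add_zero →] (-1 + 0)  →  -1;  cost 3 ≤ 3, done

(-1 + -2)   [cost 3]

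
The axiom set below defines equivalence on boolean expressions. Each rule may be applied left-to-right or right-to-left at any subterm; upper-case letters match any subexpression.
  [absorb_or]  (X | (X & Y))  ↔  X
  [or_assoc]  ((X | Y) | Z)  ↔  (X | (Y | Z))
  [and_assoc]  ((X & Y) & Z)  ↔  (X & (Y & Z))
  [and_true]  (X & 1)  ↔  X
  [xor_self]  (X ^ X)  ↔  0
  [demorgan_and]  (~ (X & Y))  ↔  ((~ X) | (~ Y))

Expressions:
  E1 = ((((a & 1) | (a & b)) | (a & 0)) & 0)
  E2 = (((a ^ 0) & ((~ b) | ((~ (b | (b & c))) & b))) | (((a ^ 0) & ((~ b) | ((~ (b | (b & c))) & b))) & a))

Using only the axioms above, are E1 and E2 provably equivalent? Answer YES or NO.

NO

The axioms are sound identities: if E1 ↔* E2 then E1 and E2 evaluate identically under any assignment.
Under a=1, b=0, c=0: E1 evaluates to 0, E2 to 1. Distinct ⇒ no rewrite sequence connects them.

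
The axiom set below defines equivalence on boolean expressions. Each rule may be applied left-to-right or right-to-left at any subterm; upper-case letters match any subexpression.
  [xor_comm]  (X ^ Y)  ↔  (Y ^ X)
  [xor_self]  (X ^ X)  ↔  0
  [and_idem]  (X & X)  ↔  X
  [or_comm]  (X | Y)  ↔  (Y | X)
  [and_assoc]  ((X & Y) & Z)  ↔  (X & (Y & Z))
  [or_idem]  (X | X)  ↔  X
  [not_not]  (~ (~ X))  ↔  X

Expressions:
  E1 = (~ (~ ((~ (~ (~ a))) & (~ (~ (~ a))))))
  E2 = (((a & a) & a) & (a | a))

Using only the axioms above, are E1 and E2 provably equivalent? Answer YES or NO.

Every axiom is a valid identity, so a rewrite proof would force E1 and E2 to agree under every assignment.
At a=0: E1 = 1 but E2 = 0; they differ, so no derivation exists.

NO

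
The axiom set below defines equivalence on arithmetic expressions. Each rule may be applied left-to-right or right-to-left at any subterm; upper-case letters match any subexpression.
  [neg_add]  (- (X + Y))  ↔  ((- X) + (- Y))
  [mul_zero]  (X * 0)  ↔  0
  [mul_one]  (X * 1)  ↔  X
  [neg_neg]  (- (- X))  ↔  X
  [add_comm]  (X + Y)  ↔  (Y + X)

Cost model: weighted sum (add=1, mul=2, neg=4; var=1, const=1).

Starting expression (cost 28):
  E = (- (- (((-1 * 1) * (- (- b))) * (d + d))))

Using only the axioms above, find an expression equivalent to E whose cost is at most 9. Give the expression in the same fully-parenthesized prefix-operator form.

1. [neg_neg →] (- (- (((-1 * 1) * (- (- b))) * (d + d))))  →  (((-1 * 1) * (- (- b))) * (d + d))
2. [neg_neg →] (- (- b))  →  b;  E = (((-1 * 1) * b) * (d + d))
3. [mul_one →] (-1 * 1)  →  -1;  cost 9 ≤ 9, done

((-1 * b) * (d + d))   [cost 9]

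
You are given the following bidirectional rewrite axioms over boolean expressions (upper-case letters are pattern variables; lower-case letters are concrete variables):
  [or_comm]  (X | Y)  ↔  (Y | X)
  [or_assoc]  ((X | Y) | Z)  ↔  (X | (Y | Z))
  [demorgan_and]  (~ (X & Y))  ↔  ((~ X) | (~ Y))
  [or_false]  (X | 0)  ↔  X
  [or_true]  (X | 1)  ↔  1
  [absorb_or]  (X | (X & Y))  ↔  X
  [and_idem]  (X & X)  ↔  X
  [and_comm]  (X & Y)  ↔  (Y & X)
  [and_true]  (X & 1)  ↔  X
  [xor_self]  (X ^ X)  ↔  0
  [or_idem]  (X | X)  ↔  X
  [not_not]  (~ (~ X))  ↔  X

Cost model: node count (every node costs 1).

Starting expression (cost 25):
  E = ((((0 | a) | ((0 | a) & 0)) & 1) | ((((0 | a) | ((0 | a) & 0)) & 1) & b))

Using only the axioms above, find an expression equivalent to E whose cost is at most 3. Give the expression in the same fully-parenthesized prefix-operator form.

step 1: absorb_or (→) rewrites ((((0 | a) | ((0 | a) & 0)) & 1) | ((((0 | a) | ((0 | a) & 0)) & 1) & b)) into (((0 | a) | ((0 | a) & 0)) & 1)
step 2: absorb_or (→) rewrites ((0 | a) | ((0 | a) & 0)) into (0 | a), now ((0 | a) & 1)
step 3: and_true (→) rewrites ((0 | a) & 1) into (0 | a), reaching cost 3 (bound 3)

(0 | a)   [cost 3]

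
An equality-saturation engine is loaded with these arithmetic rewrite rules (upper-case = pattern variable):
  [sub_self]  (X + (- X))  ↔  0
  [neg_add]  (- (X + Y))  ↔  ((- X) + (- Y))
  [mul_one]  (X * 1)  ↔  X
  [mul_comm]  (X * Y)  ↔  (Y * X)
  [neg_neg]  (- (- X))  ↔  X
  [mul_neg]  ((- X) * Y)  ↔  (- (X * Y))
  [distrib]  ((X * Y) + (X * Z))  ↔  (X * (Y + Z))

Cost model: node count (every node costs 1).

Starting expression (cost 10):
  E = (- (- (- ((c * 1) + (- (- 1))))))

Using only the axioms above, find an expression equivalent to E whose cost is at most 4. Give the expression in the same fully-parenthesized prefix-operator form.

1. [neg_neg →] (- (- 1))  →  1;  E = (- (- (- ((c * 1) + 1))))
2. [neg_neg →] (- (- ((c * 1) + 1)))  →  ((c * 1) + 1);  E = (- ((c * 1) + 1))
3. [mul_one →] (c * 1)  →  c;  cost 4 ≤ 4, done

(- (c + 1))   [cost 4]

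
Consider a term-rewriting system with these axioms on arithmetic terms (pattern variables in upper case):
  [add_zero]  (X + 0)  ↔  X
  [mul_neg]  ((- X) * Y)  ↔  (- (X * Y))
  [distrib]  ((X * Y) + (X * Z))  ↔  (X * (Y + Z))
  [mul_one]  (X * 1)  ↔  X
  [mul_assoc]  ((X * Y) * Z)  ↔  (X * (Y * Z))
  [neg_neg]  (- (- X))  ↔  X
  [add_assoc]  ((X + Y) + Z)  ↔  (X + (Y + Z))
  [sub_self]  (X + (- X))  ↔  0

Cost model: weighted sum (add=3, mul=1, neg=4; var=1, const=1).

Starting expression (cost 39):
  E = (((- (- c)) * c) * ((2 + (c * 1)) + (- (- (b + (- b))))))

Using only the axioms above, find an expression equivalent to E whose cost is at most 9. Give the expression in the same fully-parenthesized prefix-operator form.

((c * c) * (2 + c))   [cost 9]

(1) (b + (- b))  =[sub_self →]=  0    ⊢ (((- (- c)) * c) * ((2 + (c * 1)) + (- (- 0))))
(2) (- (- 0))  =[neg_neg →]=  0    ⊢ (((- (- c)) * c) * ((2 + (c * 1)) + 0))
(3) ((2 + (c * 1)) + 0)  =[add_zero →]=  (2 + (c * 1))    ⊢ (((- (- c)) * c) * (2 + (c * 1)))
(4) (c * 1)  =[mul_one →]=  c    ⊢ (((- (- c)) * c) * (2 + c))
(5) (- (- c))  =[neg_neg →]=  c    ⊢ cost 9, within 9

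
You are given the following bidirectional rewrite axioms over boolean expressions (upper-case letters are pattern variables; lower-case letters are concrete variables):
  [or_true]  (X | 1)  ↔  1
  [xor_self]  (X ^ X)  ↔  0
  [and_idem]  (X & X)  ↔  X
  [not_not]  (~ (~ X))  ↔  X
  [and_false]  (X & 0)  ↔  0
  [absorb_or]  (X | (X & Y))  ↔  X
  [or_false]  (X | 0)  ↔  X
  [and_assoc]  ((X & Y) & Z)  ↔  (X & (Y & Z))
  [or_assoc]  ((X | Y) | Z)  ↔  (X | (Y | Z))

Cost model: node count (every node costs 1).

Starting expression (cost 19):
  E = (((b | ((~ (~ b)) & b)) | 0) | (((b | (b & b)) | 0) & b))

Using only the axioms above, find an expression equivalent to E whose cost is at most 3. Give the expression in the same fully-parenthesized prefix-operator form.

step 1: not_not (→) rewrites (~ (~ b)) into b, now (((b | (b & b)) | 0) | (((b | (b & b)) | 0) & b))
step 2: absorb_or (→) rewrites (((b | (b & b)) | 0) | (((b | (b & b)) | 0) & b)) into ((b | (b & b)) | 0)
step 3: absorb_or (→) rewrites (b | (b & b)) into b, reaching cost 3 (bound 3)

(b | 0)   [cost 3]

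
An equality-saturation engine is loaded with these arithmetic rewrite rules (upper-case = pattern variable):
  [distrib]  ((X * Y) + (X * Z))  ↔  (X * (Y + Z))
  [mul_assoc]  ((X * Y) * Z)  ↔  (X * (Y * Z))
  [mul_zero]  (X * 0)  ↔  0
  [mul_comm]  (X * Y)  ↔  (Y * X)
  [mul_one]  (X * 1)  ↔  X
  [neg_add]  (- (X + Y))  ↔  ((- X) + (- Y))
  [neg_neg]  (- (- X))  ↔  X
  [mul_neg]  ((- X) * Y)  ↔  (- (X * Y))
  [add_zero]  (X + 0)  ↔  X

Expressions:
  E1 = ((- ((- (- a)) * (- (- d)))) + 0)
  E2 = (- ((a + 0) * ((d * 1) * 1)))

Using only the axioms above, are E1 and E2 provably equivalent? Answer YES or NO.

YES

1. [neg_neg →] (- (- a))  →  a;  E1 = ((- (a * (- (- d)))) + 0)
2. [neg_neg →] (- (- d))  →  d;  E1 = ((- (a * d)) + 0)
3. [add_zero →] ((- (a * d)) + 0)  →  (- (a * d))
4. [mul_one ←] d  →  (d * 1);  E1 = (- (a * (d * 1)))
5. [add_zero ←] a  →  (a + 0);  E1 = (- ((a + 0) * (d * 1)))
6. [mul_one ←] d  →  (d * 1);  this is E2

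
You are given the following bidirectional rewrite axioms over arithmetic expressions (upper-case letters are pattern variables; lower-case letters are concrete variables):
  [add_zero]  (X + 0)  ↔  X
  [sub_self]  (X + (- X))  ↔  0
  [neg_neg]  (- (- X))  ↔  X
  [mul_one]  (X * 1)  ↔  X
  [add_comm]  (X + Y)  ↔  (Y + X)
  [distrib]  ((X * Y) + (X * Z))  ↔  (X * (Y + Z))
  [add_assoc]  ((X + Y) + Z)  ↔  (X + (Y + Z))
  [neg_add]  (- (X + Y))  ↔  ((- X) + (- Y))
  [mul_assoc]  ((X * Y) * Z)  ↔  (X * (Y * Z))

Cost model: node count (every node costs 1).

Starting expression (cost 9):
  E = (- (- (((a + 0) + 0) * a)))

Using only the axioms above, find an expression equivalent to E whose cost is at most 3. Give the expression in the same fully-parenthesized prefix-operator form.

1. [add_zero →] (a + 0)  →  a;  E = (- (- ((a + 0) * a)))
2. [neg_neg →] (- (- ((a + 0) * a)))  →  ((a + 0) * a)
3. [add_zero →] (a + 0)  →  a;  cost 3 ≤ 3, done

(a * a)   [cost 3]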